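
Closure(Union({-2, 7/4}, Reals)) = Reals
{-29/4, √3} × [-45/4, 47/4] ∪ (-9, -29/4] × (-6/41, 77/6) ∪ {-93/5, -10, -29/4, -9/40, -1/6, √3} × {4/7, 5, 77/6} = ({-29/4, √3} × [-45/4, 47/4]) ∪ ((-9, -29/4] × (-6/41, 77/6)) ∪ ({-93/5, -10, -29/4, -9/40, -1/6, √3} × {4/7, 5, 77/6})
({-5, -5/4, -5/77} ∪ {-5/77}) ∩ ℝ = {-5, -5/4, -5/77}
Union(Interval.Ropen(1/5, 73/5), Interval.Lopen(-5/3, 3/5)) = Interval.open(-5/3, 73/5)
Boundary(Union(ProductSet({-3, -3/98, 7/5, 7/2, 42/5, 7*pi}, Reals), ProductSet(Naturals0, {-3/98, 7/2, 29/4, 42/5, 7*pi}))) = Union(ProductSet({-3, -3/98, 7/5, 7/2, 42/5, 7*pi}, Reals), ProductSet(Naturals0, {-3/98, 7/2, 29/4, 42/5, 7*pi}))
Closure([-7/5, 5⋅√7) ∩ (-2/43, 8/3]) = [-2/43, 8/3]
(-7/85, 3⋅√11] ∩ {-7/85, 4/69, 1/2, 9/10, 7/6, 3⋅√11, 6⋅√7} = {4/69, 1/2, 9/10, 7/6, 3⋅√11}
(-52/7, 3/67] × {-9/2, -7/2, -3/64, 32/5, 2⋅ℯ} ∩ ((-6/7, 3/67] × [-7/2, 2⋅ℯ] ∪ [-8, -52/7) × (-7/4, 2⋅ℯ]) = (-6/7, 3/67] × {-7/2, -3/64, 2⋅ℯ}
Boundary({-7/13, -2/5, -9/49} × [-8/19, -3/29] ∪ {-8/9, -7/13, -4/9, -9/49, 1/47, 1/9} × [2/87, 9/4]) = ({-7/13, -2/5, -9/49} × [-8/19, -3/29]) ∪ ({-8/9, -7/13, -4/9, -9/49, 1/47, 1/9} × [2/87, 9/4])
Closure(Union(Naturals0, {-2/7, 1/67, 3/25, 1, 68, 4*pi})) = Union({-2/7, 1/67, 3/25, 4*pi}, Naturals0)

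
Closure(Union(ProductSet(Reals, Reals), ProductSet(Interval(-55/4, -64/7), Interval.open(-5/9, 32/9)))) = ProductSet(Reals, Reals)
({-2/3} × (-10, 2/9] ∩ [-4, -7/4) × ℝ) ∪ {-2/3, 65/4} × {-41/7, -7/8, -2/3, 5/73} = {-2/3, 65/4} × {-41/7, -7/8, -2/3, 5/73}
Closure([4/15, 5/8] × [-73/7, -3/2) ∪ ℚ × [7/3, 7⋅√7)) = ([4/15, 5/8] × [-73/7, -3/2]) ∪ (ℝ × [7/3, 7⋅√7])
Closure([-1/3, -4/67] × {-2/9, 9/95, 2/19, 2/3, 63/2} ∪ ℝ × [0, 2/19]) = (ℝ × [0, 2/19]) ∪ ([-1/3, -4/67] × {-2/9, 9/95, 2/19, 2/3, 63/2})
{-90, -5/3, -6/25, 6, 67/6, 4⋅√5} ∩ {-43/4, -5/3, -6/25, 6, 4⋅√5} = {-5/3, -6/25, 6, 4⋅√5}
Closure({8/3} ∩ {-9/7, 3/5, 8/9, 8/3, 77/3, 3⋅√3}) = {8/3}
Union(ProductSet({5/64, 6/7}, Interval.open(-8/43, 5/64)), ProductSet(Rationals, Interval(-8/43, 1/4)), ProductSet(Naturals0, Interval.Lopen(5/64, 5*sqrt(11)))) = Union(ProductSet(Naturals0, Interval.Lopen(5/64, 5*sqrt(11))), ProductSet(Rationals, Interval(-8/43, 1/4)))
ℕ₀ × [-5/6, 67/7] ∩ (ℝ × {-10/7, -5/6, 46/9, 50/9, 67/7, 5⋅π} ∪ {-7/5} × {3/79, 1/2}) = ℕ₀ × {-5/6, 46/9, 50/9, 67/7}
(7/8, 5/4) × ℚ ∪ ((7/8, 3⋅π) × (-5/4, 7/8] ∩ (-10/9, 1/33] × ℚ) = (7/8, 5/4) × ℚ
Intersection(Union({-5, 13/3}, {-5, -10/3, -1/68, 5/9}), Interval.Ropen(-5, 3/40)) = {-5, -10/3, -1/68}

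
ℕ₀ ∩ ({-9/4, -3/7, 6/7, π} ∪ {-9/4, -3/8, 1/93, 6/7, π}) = ∅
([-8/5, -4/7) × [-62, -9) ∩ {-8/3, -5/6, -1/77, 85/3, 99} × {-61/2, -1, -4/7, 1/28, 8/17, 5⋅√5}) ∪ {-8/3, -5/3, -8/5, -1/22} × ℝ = ({-5/6} × {-61/2}) ∪ ({-8/3, -5/3, -8/5, -1/22} × ℝ)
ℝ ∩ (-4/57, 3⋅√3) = (-4/57, 3⋅√3)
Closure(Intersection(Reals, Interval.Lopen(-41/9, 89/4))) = Interval(-41/9, 89/4)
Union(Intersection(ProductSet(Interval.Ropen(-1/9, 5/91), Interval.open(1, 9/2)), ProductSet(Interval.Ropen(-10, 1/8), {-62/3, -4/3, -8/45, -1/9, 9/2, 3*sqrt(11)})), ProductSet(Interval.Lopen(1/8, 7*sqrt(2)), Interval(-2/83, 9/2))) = ProductSet(Interval.Lopen(1/8, 7*sqrt(2)), Interval(-2/83, 9/2))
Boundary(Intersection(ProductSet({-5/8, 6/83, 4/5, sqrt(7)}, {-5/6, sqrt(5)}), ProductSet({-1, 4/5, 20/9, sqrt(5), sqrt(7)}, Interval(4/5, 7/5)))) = EmptySet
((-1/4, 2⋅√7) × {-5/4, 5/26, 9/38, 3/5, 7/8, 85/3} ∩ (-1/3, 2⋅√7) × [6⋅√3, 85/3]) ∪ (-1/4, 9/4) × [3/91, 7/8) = ((-1/4, 9/4) × [3/91, 7/8)) ∪ ((-1/4, 2⋅√7) × {85/3})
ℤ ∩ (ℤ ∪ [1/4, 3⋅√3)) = ℤ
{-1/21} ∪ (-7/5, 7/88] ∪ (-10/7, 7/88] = (-10/7, 7/88]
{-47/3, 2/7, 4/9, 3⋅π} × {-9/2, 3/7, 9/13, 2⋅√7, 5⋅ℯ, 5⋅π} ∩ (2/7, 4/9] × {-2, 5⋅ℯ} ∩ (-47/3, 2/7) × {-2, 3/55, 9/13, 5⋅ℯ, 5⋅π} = ∅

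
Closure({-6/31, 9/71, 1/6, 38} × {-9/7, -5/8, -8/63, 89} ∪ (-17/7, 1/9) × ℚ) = ([-17/7, 1/9] × ℝ) ∪ ({-6/31, 9/71, 1/6, 38} × {-9/7, -5/8, -8/63, 89})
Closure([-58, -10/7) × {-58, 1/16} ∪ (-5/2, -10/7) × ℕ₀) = ([-5/2, -10/7] × ℕ₀) ∪ ([-58, -10/7] × {-58, 1/16})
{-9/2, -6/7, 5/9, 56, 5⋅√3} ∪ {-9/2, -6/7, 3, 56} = {-9/2, -6/7, 5/9, 3, 56, 5⋅√3}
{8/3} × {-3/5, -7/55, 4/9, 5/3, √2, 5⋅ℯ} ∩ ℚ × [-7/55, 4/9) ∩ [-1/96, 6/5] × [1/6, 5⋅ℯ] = ∅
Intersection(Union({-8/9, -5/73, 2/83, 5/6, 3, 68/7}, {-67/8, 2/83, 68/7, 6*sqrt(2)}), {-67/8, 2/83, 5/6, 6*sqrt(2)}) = {-67/8, 2/83, 5/6, 6*sqrt(2)}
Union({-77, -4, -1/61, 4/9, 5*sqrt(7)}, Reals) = Reals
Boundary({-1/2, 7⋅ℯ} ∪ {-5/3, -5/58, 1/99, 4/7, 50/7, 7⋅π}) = {-5/3, -1/2, -5/58, 1/99, 4/7, 50/7, 7⋅ℯ, 7⋅π}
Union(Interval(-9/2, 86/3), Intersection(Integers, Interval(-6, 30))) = Union(Interval(-9/2, 86/3), Range(-6, 31, 1))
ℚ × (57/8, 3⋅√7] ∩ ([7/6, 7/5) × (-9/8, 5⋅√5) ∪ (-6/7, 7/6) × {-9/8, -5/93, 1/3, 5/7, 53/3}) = (ℚ ∩ [7/6, 7/5)) × (57/8, 3⋅√7]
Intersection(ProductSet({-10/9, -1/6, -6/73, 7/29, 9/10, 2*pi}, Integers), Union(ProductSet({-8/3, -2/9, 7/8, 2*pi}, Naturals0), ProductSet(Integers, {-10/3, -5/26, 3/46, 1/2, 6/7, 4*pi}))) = ProductSet({2*pi}, Naturals0)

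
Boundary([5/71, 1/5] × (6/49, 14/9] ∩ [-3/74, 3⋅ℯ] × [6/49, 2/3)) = ({5/71, 1/5} × [6/49, 2/3]) ∪ ([5/71, 1/5] × {6/49, 2/3})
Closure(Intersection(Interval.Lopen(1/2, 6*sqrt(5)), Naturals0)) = Range(1, 14, 1)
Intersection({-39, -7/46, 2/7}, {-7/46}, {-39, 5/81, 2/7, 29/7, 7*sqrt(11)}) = EmptySet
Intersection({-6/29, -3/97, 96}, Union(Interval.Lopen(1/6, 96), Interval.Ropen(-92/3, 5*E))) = {-6/29, -3/97, 96}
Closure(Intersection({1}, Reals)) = {1}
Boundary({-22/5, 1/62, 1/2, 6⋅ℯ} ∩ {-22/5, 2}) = {-22/5}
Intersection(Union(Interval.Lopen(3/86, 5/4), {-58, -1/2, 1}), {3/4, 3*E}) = {3/4}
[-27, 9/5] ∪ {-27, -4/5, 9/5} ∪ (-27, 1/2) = [-27, 9/5]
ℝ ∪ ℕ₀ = ℝ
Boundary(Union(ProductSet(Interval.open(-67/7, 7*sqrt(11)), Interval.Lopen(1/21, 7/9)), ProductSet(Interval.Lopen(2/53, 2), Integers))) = Union(ProductSet({-67/7, 7*sqrt(11)}, Interval(1/21, 7/9)), ProductSet(Interval(-67/7, 7*sqrt(11)), {1/21, 7/9}), ProductSet(Interval(2/53, 2), Complement(Integers, Interval.open(1/21, 7/9))))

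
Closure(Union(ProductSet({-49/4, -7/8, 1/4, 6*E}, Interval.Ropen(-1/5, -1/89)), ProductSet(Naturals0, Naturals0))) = Union(ProductSet({-49/4, -7/8, 1/4, 6*E}, Interval(-1/5, -1/89)), ProductSet(Naturals0, Naturals0))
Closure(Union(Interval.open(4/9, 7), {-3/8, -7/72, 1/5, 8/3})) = Union({-3/8, -7/72, 1/5}, Interval(4/9, 7))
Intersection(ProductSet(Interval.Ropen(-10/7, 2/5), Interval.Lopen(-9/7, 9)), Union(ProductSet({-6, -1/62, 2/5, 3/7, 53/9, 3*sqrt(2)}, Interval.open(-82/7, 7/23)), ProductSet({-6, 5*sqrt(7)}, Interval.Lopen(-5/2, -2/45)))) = ProductSet({-1/62}, Interval.open(-9/7, 7/23))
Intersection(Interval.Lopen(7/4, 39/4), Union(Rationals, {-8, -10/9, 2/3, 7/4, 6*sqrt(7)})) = Intersection(Interval.Lopen(7/4, 39/4), Rationals)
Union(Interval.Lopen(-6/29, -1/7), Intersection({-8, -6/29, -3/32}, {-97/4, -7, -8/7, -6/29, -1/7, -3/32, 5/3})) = Union({-3/32}, Interval(-6/29, -1/7))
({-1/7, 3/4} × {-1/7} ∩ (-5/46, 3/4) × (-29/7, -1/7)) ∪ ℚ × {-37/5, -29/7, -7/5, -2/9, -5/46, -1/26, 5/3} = ℚ × {-37/5, -29/7, -7/5, -2/9, -5/46, -1/26, 5/3}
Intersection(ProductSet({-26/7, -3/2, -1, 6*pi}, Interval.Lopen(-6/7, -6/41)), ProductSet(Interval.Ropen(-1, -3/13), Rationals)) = ProductSet({-1}, Intersection(Interval.Lopen(-6/7, -6/41), Rationals))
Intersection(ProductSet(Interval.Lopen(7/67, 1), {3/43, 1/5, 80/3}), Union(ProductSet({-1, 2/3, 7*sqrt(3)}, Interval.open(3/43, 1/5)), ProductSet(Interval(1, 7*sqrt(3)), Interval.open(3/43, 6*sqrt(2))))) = ProductSet({1}, {1/5})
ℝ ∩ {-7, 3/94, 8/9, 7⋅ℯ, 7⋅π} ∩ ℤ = {-7}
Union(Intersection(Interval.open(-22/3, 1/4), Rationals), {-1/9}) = Intersection(Interval.open(-22/3, 1/4), Rationals)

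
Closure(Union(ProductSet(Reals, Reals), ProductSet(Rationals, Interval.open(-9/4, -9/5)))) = ProductSet(Reals, Reals)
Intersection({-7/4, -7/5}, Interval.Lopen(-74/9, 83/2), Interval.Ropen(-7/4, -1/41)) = {-7/4, -7/5}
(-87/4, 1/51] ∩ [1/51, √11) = {1/51}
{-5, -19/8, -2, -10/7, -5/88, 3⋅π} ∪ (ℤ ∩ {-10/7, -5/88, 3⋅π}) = {-5, -19/8, -2, -10/7, -5/88, 3⋅π}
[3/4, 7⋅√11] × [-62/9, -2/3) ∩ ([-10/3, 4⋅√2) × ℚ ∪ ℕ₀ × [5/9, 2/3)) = [3/4, 4⋅√2) × (ℚ ∩ [-62/9, -2/3))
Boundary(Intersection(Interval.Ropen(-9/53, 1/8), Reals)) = {-9/53, 1/8}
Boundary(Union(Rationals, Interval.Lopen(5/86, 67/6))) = Union(Interval(-oo, 5/86), Interval(67/6, oo))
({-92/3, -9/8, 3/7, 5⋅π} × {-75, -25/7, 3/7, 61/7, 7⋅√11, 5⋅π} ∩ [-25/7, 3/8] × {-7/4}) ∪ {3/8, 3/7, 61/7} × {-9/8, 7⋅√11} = {3/8, 3/7, 61/7} × {-9/8, 7⋅√11}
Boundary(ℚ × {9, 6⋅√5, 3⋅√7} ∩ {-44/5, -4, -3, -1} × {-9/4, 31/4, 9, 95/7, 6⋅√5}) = {-44/5, -4, -3, -1} × {9, 6⋅√5}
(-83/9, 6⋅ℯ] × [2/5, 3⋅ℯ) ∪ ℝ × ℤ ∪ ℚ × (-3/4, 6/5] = (ℝ × ℤ) ∪ (ℚ × (-3/4, 6/5]) ∪ ((-83/9, 6⋅ℯ] × [2/5, 3⋅ℯ))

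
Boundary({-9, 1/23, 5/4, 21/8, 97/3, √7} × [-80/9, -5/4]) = {-9, 1/23, 5/4, 21/8, 97/3, √7} × [-80/9, -5/4]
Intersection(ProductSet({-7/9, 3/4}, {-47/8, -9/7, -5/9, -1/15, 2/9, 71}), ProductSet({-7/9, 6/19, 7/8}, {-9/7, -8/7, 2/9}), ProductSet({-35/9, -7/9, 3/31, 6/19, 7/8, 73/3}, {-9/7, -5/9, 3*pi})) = ProductSet({-7/9}, {-9/7})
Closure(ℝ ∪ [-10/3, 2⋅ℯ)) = (-∞, ∞)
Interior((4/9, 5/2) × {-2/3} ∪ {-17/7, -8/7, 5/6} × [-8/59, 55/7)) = ∅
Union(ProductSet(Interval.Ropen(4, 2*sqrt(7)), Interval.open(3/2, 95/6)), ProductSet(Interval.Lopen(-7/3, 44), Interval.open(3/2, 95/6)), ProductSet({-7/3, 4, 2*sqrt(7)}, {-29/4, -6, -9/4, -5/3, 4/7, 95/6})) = Union(ProductSet({-7/3, 4, 2*sqrt(7)}, {-29/4, -6, -9/4, -5/3, 4/7, 95/6}), ProductSet(Interval.Lopen(-7/3, 44), Interval.open(3/2, 95/6)))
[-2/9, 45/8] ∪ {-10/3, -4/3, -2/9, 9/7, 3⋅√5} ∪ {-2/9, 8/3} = {-10/3, -4/3, 3⋅√5} ∪ [-2/9, 45/8]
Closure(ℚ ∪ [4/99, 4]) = ℚ ∪ (-∞, ∞)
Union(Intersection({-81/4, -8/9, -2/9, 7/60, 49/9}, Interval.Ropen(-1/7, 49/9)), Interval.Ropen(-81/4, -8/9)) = Union({7/60}, Interval.Ropen(-81/4, -8/9))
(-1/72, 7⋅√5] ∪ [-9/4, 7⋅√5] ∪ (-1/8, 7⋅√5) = [-9/4, 7⋅√5]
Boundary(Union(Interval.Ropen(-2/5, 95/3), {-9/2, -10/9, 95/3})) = {-9/2, -10/9, -2/5, 95/3}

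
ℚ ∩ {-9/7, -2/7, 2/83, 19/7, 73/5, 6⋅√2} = {-9/7, -2/7, 2/83, 19/7, 73/5}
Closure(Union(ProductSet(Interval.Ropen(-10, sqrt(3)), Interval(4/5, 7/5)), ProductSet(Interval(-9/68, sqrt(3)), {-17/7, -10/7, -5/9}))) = Union(ProductSet(Interval(-10, sqrt(3)), Interval(4/5, 7/5)), ProductSet(Interval(-9/68, sqrt(3)), {-17/7, -10/7, -5/9}))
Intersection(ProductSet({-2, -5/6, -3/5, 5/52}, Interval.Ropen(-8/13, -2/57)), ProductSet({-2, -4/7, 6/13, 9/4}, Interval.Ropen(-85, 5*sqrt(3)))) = ProductSet({-2}, Interval.Ropen(-8/13, -2/57))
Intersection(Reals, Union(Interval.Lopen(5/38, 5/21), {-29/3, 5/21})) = Union({-29/3}, Interval.Lopen(5/38, 5/21))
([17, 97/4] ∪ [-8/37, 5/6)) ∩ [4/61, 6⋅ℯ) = [4/61, 5/6)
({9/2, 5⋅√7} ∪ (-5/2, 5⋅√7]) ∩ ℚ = ℚ ∩ (-5/2, 5⋅√7]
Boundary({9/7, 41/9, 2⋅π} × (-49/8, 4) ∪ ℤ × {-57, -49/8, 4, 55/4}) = (ℤ × {-57, -49/8, 4, 55/4}) ∪ ({9/7, 41/9, 2⋅π} × [-49/8, 4])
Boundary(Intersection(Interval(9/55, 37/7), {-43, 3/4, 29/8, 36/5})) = {3/4, 29/8}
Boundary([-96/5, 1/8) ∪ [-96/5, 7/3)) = {-96/5, 7/3}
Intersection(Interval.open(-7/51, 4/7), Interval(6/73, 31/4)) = Interval.Ropen(6/73, 4/7)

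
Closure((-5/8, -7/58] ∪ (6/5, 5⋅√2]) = [-5/8, -7/58] ∪ [6/5, 5⋅√2]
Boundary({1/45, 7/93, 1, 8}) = {1/45, 7/93, 1, 8}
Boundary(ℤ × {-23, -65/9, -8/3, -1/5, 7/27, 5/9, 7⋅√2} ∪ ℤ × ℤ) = ℤ × (ℤ ∪ {-65/9, -8/3, -1/5, 7/27, 5/9, 7⋅√2})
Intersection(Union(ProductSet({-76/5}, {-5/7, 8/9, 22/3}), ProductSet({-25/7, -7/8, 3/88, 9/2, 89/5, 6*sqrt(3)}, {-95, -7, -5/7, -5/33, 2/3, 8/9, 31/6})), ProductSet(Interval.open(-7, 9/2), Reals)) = ProductSet({-25/7, -7/8, 3/88}, {-95, -7, -5/7, -5/33, 2/3, 8/9, 31/6})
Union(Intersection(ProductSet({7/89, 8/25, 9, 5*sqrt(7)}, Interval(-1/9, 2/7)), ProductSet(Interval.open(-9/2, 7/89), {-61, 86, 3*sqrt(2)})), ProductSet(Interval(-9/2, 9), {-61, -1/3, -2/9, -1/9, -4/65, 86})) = ProductSet(Interval(-9/2, 9), {-61, -1/3, -2/9, -1/9, -4/65, 86})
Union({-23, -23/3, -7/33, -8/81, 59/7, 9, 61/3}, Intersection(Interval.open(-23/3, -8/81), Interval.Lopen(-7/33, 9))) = Union({-23, -23/3, 59/7, 9, 61/3}, Interval(-7/33, -8/81))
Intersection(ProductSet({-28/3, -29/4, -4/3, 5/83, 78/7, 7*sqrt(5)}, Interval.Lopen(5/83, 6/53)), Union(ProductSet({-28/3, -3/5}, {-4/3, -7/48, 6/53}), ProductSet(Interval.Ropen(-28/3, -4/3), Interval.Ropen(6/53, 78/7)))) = ProductSet({-28/3, -29/4}, {6/53})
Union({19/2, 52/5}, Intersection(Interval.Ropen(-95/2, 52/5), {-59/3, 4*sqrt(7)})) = {-59/3, 19/2, 52/5}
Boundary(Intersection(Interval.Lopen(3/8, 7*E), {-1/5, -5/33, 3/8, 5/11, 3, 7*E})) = {5/11, 3, 7*E}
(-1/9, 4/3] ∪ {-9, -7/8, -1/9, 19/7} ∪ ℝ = (-∞, ∞)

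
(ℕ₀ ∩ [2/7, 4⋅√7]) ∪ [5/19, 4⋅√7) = [5/19, 4⋅√7) ∪ {1, 2, …, 10}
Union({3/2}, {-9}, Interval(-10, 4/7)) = Union({3/2}, Interval(-10, 4/7))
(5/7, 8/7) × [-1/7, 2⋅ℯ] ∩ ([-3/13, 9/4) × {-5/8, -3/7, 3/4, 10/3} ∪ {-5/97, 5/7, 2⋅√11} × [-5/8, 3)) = (5/7, 8/7) × {3/4, 10/3}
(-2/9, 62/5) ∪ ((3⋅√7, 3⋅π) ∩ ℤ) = (-2/9, 62/5) ∪ {8, 9}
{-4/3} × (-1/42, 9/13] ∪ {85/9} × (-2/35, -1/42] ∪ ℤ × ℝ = (ℤ × ℝ) ∪ ({-4/3} × (-1/42, 9/13]) ∪ ({85/9} × (-2/35, -1/42])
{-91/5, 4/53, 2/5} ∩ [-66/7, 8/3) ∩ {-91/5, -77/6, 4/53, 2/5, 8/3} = {4/53, 2/5}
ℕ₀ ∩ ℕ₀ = ℕ₀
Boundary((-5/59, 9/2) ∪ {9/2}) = {-5/59, 9/2}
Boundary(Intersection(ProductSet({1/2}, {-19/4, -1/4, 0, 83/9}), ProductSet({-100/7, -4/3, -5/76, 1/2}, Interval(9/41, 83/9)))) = ProductSet({1/2}, {83/9})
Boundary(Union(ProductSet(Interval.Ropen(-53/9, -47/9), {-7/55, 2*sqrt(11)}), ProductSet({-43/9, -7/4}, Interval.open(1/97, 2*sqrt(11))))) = Union(ProductSet({-43/9, -7/4}, Interval(1/97, 2*sqrt(11))), ProductSet(Interval(-53/9, -47/9), {-7/55, 2*sqrt(11)}))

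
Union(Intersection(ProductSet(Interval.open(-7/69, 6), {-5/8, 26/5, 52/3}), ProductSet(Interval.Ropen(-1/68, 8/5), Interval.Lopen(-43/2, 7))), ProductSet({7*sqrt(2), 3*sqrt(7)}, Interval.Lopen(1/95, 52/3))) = Union(ProductSet({7*sqrt(2), 3*sqrt(7)}, Interval.Lopen(1/95, 52/3)), ProductSet(Interval.Ropen(-1/68, 8/5), {-5/8, 26/5}))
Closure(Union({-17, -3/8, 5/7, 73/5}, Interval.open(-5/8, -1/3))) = Union({-17, 5/7, 73/5}, Interval(-5/8, -1/3))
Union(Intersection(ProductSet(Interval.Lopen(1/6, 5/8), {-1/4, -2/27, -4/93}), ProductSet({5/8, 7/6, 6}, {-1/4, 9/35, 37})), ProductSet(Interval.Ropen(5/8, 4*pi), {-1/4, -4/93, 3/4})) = ProductSet(Interval.Ropen(5/8, 4*pi), {-1/4, -4/93, 3/4})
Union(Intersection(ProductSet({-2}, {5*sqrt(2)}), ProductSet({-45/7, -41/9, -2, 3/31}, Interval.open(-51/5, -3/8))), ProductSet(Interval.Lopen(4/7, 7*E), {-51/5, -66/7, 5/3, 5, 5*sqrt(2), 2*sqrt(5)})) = ProductSet(Interval.Lopen(4/7, 7*E), {-51/5, -66/7, 5/3, 5, 5*sqrt(2), 2*sqrt(5)})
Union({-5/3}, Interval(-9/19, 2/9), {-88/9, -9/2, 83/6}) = Union({-88/9, -9/2, -5/3, 83/6}, Interval(-9/19, 2/9))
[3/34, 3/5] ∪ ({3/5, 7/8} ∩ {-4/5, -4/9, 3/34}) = [3/34, 3/5]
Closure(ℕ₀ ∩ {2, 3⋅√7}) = {2}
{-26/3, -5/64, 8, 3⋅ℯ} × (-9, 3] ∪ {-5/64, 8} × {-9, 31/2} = ({-5/64, 8} × {-9, 31/2}) ∪ ({-26/3, -5/64, 8, 3⋅ℯ} × (-9, 3])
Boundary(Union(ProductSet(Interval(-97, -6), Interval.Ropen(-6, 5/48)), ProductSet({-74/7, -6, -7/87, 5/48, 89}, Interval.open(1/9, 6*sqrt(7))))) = Union(ProductSet({-97, -6}, Interval(-6, 5/48)), ProductSet({-74/7, -6, -7/87, 5/48, 89}, Interval(1/9, 6*sqrt(7))), ProductSet(Interval(-97, -6), {-6, 5/48}))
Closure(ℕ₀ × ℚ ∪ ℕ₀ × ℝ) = ℕ₀ × ℝ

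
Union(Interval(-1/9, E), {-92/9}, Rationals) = Union(Interval(-1/9, E), Rationals)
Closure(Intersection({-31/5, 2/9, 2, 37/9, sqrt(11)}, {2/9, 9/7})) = {2/9}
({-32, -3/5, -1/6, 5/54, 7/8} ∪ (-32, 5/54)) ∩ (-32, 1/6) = (-32, 5/54]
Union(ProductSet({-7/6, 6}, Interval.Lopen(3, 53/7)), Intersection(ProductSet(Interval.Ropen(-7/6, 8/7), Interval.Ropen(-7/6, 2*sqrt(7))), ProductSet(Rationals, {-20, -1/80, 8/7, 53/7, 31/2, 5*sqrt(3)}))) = Union(ProductSet({-7/6, 6}, Interval.Lopen(3, 53/7)), ProductSet(Intersection(Interval.Ropen(-7/6, 8/7), Rationals), {-1/80, 8/7}))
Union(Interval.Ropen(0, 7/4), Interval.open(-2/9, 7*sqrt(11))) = Interval.open(-2/9, 7*sqrt(11))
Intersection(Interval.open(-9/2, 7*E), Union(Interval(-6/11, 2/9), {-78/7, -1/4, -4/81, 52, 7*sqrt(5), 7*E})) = Union({7*sqrt(5)}, Interval(-6/11, 2/9))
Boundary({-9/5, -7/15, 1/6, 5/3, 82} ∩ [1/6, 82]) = {1/6, 5/3, 82}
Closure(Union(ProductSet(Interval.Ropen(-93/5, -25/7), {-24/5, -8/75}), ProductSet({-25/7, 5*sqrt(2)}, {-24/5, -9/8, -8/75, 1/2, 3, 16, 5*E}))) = Union(ProductSet({-25/7, 5*sqrt(2)}, {-24/5, -9/8, -8/75, 1/2, 3, 16, 5*E}), ProductSet(Interval(-93/5, -25/7), {-24/5, -8/75}))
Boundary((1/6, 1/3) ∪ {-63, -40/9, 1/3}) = {-63, -40/9, 1/6, 1/3}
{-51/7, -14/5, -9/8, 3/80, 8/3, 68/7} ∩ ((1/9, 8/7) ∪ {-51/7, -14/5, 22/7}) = {-51/7, -14/5}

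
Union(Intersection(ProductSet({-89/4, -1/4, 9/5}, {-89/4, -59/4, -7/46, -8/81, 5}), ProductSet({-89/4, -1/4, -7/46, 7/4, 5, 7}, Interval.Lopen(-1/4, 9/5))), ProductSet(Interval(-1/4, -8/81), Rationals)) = Union(ProductSet({-89/4, -1/4}, {-7/46, -8/81}), ProductSet(Interval(-1/4, -8/81), Rationals))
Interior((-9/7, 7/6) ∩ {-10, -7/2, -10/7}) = ∅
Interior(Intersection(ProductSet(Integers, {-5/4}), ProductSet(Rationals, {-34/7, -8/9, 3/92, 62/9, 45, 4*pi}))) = EmptySet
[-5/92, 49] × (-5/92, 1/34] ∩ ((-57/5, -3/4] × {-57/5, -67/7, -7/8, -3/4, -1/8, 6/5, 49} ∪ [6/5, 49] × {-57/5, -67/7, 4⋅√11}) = ∅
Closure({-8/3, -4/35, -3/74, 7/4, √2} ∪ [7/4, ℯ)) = {-8/3, -4/35, -3/74, √2} ∪ [7/4, ℯ]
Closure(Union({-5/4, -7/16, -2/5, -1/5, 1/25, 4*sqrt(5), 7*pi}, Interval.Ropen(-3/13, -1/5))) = Union({-5/4, -7/16, -2/5, 1/25, 4*sqrt(5), 7*pi}, Interval(-3/13, -1/5))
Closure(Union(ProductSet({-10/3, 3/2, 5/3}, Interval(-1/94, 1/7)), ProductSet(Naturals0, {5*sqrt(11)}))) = Union(ProductSet({-10/3, 3/2, 5/3}, Interval(-1/94, 1/7)), ProductSet(Naturals0, {5*sqrt(11)}))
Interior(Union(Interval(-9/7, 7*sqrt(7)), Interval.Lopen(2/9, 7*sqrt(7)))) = Interval.open(-9/7, 7*sqrt(7))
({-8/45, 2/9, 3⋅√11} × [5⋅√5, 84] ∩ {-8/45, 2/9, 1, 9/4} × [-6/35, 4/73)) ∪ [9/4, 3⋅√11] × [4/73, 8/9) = [9/4, 3⋅√11] × [4/73, 8/9)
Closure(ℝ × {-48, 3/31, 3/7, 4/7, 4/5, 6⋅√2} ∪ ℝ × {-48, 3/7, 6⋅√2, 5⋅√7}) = ℝ × {-48, 3/31, 3/7, 4/7, 4/5, 6⋅√2, 5⋅√7}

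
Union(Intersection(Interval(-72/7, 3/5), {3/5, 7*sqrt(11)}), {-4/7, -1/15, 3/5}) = {-4/7, -1/15, 3/5}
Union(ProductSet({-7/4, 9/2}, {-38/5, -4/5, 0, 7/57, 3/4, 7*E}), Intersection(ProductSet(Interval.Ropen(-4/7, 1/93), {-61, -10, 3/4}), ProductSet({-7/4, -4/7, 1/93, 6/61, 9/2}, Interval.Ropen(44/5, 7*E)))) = ProductSet({-7/4, 9/2}, {-38/5, -4/5, 0, 7/57, 3/4, 7*E})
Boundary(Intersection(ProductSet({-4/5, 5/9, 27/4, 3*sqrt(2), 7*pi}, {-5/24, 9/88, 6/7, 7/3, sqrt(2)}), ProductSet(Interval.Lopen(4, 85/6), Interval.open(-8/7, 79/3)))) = ProductSet({27/4, 3*sqrt(2)}, {-5/24, 9/88, 6/7, 7/3, sqrt(2)})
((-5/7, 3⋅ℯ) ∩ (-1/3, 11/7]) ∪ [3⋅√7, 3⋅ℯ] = (-1/3, 11/7] ∪ [3⋅√7, 3⋅ℯ]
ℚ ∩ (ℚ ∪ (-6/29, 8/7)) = ℚ ∪ (ℚ ∩ [-6/29, 8/7])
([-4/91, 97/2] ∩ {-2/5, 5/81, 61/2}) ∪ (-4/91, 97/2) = (-4/91, 97/2)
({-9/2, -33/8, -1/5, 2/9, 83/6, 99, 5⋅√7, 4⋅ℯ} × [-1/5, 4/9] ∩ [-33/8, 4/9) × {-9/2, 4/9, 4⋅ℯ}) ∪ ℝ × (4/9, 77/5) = ({-33/8, -1/5, 2/9} × {4/9}) ∪ (ℝ × (4/9, 77/5))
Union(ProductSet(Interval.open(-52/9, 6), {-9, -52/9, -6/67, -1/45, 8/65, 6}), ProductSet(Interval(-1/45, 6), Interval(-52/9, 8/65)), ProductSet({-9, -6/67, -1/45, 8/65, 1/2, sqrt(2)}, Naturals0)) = Union(ProductSet({-9, -6/67, -1/45, 8/65, 1/2, sqrt(2)}, Naturals0), ProductSet(Interval.open(-52/9, 6), {-9, -52/9, -6/67, -1/45, 8/65, 6}), ProductSet(Interval(-1/45, 6), Interval(-52/9, 8/65)))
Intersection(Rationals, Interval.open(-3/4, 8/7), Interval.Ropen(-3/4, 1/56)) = Intersection(Interval.open(-3/4, 1/56), Rationals)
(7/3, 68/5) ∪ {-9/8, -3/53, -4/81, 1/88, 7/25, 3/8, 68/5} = {-9/8, -3/53, -4/81, 1/88, 7/25, 3/8} ∪ (7/3, 68/5]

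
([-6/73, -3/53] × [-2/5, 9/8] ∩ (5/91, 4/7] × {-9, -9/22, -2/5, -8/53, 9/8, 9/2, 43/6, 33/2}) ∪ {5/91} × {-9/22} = {5/91} × {-9/22}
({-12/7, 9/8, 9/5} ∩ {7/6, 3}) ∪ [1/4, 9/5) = [1/4, 9/5)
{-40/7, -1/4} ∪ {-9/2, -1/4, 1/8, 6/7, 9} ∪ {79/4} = {-40/7, -9/2, -1/4, 1/8, 6/7, 9, 79/4}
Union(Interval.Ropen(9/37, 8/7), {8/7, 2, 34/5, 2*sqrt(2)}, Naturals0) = Union({34/5, 2*sqrt(2)}, Interval(9/37, 8/7), Naturals0)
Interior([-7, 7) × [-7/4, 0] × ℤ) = ∅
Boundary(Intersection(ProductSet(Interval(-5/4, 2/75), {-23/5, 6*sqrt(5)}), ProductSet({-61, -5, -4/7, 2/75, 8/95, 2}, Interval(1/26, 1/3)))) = EmptySet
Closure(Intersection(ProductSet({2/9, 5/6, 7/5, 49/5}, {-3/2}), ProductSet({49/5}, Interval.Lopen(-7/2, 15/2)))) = ProductSet({49/5}, {-3/2})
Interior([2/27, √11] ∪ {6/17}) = (2/27, √11)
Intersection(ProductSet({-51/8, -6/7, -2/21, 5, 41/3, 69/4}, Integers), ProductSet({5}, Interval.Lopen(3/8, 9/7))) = ProductSet({5}, Range(1, 2, 1))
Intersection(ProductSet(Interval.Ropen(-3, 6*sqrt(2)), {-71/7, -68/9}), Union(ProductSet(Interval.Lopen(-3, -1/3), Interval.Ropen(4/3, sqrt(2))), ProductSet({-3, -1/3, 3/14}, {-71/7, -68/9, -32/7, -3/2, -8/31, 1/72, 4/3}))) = ProductSet({-3, -1/3, 3/14}, {-71/7, -68/9})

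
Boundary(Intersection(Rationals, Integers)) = Integers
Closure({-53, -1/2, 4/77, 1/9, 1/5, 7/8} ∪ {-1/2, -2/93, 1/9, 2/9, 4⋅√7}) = {-53, -1/2, -2/93, 4/77, 1/9, 1/5, 2/9, 7/8, 4⋅√7}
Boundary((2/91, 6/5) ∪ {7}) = {2/91, 6/5, 7}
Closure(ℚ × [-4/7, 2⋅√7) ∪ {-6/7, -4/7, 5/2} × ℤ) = ({-6/7, -4/7, 5/2} × ℤ) ∪ (ℝ × [-4/7, 2⋅√7])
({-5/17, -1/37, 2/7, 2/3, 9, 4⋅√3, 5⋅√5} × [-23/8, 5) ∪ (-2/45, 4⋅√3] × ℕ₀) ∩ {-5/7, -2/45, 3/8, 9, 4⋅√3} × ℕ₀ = ({3/8, 4⋅√3} × ℕ₀) ∪ ({9, 4⋅√3} × {0, 1, …, 4})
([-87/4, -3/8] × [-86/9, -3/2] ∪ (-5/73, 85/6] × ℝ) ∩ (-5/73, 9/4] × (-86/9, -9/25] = (-5/73, 9/4] × (-86/9, -9/25]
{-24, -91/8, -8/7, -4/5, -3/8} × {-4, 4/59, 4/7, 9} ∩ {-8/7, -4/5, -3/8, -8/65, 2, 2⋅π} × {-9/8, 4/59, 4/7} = {-8/7, -4/5, -3/8} × {4/59, 4/7}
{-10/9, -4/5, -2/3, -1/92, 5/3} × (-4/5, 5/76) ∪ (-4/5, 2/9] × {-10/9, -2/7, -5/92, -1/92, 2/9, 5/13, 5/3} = ({-10/9, -4/5, -2/3, -1/92, 5/3} × (-4/5, 5/76)) ∪ ((-4/5, 2/9] × {-10/9, -2/7, -5/92, -1/92, 2/9, 5/13, 5/3})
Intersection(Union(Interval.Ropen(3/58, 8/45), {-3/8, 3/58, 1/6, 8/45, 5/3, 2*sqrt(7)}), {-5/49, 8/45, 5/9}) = {8/45}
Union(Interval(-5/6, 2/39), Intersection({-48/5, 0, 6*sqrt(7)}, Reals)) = Union({-48/5, 6*sqrt(7)}, Interval(-5/6, 2/39))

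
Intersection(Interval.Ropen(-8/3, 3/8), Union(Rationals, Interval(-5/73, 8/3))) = Union(Intersection(Interval.Ropen(-8/3, 3/8), Rationals), Interval.Ropen(-5/73, 3/8))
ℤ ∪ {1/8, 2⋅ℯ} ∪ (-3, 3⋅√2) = ℤ ∪ [-3, 3⋅√2) ∪ {2⋅ℯ}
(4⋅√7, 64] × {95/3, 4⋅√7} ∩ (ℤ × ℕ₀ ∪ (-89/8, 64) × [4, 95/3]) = (4⋅√7, 64) × {95/3, 4⋅√7}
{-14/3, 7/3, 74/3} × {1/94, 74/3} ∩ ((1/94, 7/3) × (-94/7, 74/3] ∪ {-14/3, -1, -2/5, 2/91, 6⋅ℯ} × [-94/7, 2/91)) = {-14/3} × {1/94}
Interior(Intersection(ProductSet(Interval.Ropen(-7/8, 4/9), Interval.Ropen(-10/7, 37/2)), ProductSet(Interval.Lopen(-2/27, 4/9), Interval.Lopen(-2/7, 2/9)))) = ProductSet(Interval.open(-2/27, 4/9), Interval.open(-2/7, 2/9))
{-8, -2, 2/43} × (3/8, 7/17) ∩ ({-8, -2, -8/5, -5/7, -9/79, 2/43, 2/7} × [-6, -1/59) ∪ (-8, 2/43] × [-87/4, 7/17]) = {-2, 2/43} × (3/8, 7/17)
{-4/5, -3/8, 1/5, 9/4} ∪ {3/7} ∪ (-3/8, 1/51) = {-4/5, 1/5, 3/7, 9/4} ∪ [-3/8, 1/51)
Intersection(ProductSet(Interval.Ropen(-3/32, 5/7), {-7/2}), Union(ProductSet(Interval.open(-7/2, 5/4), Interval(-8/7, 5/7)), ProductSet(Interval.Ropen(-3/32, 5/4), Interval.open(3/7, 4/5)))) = EmptySet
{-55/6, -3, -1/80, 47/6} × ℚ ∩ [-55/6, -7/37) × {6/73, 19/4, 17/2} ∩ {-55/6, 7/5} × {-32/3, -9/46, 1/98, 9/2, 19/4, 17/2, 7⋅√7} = {-55/6} × {19/4, 17/2}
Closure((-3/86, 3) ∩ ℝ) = [-3/86, 3]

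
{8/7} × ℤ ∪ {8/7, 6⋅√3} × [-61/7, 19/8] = ({8/7} × ℤ) ∪ ({8/7, 6⋅√3} × [-61/7, 19/8])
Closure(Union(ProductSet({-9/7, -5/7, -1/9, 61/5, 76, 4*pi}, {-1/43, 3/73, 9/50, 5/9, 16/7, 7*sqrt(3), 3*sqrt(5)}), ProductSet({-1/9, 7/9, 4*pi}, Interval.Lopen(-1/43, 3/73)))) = Union(ProductSet({-1/9, 7/9, 4*pi}, Interval(-1/43, 3/73)), ProductSet({-9/7, -5/7, -1/9, 61/5, 76, 4*pi}, {-1/43, 3/73, 9/50, 5/9, 16/7, 7*sqrt(3), 3*sqrt(5)}))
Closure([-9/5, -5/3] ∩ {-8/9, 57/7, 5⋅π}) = ∅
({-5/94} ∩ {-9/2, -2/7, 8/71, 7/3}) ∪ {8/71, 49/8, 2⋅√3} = {8/71, 49/8, 2⋅√3}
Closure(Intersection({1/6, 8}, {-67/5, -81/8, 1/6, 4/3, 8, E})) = {1/6, 8}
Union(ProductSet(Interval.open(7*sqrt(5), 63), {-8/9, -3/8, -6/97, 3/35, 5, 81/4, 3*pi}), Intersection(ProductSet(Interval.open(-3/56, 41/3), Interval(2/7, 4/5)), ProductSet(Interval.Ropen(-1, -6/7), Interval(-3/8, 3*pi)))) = ProductSet(Interval.open(7*sqrt(5), 63), {-8/9, -3/8, -6/97, 3/35, 5, 81/4, 3*pi})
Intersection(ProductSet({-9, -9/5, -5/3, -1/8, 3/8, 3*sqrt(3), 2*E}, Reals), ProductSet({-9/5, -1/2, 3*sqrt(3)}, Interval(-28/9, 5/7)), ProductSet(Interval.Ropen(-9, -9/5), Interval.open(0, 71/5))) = EmptySet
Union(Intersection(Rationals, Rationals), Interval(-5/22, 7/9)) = Union(Interval(-5/22, 7/9), Rationals)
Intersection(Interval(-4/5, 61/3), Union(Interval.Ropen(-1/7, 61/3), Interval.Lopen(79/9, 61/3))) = Interval(-1/7, 61/3)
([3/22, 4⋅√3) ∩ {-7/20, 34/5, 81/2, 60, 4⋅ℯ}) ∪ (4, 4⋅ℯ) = (4, 4⋅ℯ)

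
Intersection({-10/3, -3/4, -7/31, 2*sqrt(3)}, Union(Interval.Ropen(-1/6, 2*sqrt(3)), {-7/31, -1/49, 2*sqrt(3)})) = {-7/31, 2*sqrt(3)}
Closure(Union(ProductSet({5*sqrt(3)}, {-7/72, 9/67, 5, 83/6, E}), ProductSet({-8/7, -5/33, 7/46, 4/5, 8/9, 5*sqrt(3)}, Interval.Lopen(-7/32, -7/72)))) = Union(ProductSet({5*sqrt(3)}, {-7/72, 9/67, 5, 83/6, E}), ProductSet({-8/7, -5/33, 7/46, 4/5, 8/9, 5*sqrt(3)}, Interval(-7/32, -7/72)))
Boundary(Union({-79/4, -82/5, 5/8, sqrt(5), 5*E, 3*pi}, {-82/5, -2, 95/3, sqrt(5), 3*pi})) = {-79/4, -82/5, -2, 5/8, 95/3, sqrt(5), 5*E, 3*pi}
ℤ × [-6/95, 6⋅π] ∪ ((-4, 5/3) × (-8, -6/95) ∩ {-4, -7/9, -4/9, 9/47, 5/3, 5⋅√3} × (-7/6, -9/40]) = (ℤ × [-6/95, 6⋅π]) ∪ ({-7/9, -4/9, 9/47} × (-7/6, -9/40])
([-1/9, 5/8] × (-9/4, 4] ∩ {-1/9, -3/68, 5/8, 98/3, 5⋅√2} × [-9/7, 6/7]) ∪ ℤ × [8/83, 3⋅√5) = ({-1/9, -3/68, 5/8} × [-9/7, 6/7]) ∪ (ℤ × [8/83, 3⋅√5))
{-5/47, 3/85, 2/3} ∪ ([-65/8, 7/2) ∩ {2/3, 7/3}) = {-5/47, 3/85, 2/3, 7/3}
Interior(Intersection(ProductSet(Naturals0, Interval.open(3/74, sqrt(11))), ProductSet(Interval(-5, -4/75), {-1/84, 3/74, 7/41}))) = EmptySet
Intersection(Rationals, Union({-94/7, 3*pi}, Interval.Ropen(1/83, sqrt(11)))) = Union({-94/7}, Intersection(Interval.Ropen(1/83, sqrt(11)), Rationals))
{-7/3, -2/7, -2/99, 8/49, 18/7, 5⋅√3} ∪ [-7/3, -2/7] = [-7/3, -2/7] ∪ {-2/99, 8/49, 18/7, 5⋅√3}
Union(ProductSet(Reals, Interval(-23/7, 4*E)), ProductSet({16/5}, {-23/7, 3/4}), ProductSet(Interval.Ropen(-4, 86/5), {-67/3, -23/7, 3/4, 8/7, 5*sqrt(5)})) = Union(ProductSet(Interval.Ropen(-4, 86/5), {-67/3, -23/7, 3/4, 8/7, 5*sqrt(5)}), ProductSet(Reals, Interval(-23/7, 4*E)))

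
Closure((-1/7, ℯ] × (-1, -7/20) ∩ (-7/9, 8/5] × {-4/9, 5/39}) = [-1/7, 8/5] × {-4/9}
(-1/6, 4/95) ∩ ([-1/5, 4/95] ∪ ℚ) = (-1/6, 4/95) ∪ (ℚ ∩ (-1/6, 4/95))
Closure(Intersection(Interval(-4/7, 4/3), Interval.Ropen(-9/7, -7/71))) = Interval(-4/7, -7/71)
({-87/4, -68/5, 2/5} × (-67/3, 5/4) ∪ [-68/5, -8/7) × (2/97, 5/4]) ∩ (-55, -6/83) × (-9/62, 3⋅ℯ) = ({-87/4, -68/5} × (-9/62, 5/4)) ∪ ([-68/5, -8/7) × (2/97, 5/4])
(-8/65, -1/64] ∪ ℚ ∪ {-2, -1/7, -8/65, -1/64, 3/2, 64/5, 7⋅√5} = ℚ ∪ [-8/65, -1/64] ∪ {7⋅√5}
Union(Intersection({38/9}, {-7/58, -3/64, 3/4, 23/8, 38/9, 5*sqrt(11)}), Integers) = Union({38/9}, Integers)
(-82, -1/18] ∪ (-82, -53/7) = (-82, -1/18]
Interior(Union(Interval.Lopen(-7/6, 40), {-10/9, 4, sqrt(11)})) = Interval.open(-7/6, 40)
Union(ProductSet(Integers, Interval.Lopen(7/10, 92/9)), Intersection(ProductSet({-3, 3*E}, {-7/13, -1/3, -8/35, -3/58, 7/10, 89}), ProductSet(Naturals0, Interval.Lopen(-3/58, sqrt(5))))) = ProductSet(Integers, Interval.Lopen(7/10, 92/9))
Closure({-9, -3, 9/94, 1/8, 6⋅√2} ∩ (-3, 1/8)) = {9/94}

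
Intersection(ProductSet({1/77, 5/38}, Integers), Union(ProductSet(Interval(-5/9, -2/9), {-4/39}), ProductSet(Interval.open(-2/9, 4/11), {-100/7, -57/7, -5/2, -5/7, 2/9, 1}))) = ProductSet({1/77, 5/38}, {1})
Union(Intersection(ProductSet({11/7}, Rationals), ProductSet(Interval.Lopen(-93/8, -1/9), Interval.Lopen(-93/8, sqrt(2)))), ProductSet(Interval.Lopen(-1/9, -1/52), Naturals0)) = ProductSet(Interval.Lopen(-1/9, -1/52), Naturals0)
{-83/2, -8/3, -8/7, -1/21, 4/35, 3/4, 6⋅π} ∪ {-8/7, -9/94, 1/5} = {-83/2, -8/3, -8/7, -9/94, -1/21, 4/35, 1/5, 3/4, 6⋅π}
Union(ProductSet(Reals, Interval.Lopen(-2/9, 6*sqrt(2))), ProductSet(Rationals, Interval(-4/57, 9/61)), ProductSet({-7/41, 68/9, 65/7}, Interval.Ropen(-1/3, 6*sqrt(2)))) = Union(ProductSet({-7/41, 68/9, 65/7}, Interval.Ropen(-1/3, 6*sqrt(2))), ProductSet(Reals, Interval.Lopen(-2/9, 6*sqrt(2))))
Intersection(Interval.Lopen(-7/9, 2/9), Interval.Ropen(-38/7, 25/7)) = Interval.Lopen(-7/9, 2/9)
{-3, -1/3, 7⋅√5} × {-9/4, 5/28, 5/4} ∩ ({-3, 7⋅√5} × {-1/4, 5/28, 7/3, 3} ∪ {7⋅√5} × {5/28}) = {-3, 7⋅√5} × {5/28}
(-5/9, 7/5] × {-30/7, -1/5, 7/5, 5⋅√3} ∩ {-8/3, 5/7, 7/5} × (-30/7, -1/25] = {5/7, 7/5} × {-1/5}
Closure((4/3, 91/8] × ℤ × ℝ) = [4/3, 91/8] × ℤ × ℝ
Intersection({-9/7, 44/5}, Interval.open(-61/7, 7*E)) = {-9/7, 44/5}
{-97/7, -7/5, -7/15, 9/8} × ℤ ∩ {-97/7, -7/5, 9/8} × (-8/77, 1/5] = {-97/7, -7/5, 9/8} × {0}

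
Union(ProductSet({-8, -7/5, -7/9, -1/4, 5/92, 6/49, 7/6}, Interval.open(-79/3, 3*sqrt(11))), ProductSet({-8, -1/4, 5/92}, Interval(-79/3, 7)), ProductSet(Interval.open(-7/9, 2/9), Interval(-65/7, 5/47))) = Union(ProductSet({-8, -1/4, 5/92}, Interval(-79/3, 7)), ProductSet({-8, -7/5, -7/9, -1/4, 5/92, 6/49, 7/6}, Interval.open(-79/3, 3*sqrt(11))), ProductSet(Interval.open(-7/9, 2/9), Interval(-65/7, 5/47)))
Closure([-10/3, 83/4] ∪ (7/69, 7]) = [-10/3, 83/4]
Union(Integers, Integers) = Integers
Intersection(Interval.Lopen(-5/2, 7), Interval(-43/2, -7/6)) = Interval.Lopen(-5/2, -7/6)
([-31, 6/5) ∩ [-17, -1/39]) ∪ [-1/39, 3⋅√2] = [-17, 3⋅√2]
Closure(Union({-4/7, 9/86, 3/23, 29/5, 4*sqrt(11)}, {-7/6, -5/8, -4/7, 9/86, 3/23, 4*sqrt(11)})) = {-7/6, -5/8, -4/7, 9/86, 3/23, 29/5, 4*sqrt(11)}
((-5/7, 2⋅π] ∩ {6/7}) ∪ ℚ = ℚ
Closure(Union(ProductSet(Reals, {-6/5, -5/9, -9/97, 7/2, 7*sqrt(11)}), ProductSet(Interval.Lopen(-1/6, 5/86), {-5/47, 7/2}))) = Union(ProductSet(Interval(-1/6, 5/86), {-5/47, 7/2}), ProductSet(Reals, {-6/5, -5/9, -9/97, 7/2, 7*sqrt(11)}))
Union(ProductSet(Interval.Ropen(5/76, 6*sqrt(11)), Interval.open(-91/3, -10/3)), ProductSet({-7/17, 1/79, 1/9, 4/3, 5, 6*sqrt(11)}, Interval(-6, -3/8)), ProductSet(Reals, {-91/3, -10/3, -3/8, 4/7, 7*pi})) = Union(ProductSet({-7/17, 1/79, 1/9, 4/3, 5, 6*sqrt(11)}, Interval(-6, -3/8)), ProductSet(Interval.Ropen(5/76, 6*sqrt(11)), Interval.open(-91/3, -10/3)), ProductSet(Reals, {-91/3, -10/3, -3/8, 4/7, 7*pi}))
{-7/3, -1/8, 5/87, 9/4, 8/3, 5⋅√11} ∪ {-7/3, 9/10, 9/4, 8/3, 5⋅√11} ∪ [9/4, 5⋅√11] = {-7/3, -1/8, 5/87, 9/10} ∪ [9/4, 5⋅√11]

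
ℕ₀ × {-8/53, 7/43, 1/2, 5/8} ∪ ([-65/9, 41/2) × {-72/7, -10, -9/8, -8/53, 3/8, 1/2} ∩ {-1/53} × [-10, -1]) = ({-1/53} × {-10, -9/8}) ∪ (ℕ₀ × {-8/53, 7/43, 1/2, 5/8})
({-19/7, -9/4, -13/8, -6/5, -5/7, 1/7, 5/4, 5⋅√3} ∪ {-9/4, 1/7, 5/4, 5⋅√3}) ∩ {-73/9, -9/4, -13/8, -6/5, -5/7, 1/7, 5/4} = {-9/4, -13/8, -6/5, -5/7, 1/7, 5/4}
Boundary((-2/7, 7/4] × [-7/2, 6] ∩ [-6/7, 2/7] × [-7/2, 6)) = ({-2/7, 2/7} × [-7/2, 6]) ∪ ([-2/7, 2/7] × {-7/2, 6})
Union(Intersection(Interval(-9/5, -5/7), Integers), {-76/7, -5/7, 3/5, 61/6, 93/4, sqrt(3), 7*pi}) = Union({-76/7, -5/7, 3/5, 61/6, 93/4, sqrt(3), 7*pi}, Range(-1, 0, 1))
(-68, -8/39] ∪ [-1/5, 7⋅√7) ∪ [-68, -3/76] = [-68, 7⋅√7)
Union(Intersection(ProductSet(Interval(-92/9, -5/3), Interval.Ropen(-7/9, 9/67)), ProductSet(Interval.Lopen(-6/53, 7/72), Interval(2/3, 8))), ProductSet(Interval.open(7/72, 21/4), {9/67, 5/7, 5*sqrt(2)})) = ProductSet(Interval.open(7/72, 21/4), {9/67, 5/7, 5*sqrt(2)})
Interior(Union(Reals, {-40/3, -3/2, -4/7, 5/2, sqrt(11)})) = Reals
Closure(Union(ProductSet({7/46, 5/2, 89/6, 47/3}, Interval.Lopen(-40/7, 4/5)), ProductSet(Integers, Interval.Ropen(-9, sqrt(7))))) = Union(ProductSet({7/46, 5/2, 89/6, 47/3}, Interval(-40/7, 4/5)), ProductSet(Integers, Interval(-9, sqrt(7))))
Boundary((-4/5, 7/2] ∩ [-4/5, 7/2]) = {-4/5, 7/2}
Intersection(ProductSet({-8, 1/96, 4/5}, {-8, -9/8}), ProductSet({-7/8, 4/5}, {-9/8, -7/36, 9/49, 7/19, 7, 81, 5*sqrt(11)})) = ProductSet({4/5}, {-9/8})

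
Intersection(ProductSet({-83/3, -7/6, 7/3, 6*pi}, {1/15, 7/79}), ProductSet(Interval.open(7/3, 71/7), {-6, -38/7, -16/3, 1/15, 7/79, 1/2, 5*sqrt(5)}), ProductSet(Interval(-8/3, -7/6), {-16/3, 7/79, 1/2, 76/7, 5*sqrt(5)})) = EmptySet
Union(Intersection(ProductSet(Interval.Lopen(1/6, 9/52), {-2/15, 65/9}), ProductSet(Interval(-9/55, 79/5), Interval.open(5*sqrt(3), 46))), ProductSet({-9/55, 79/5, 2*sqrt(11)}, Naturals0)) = ProductSet({-9/55, 79/5, 2*sqrt(11)}, Naturals0)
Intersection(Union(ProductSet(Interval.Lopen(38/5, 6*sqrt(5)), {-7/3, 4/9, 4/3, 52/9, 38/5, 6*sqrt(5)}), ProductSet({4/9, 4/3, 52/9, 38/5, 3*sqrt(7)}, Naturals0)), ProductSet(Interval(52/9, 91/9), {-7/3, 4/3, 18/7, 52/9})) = ProductSet(Interval.Lopen(38/5, 91/9), {-7/3, 4/3, 52/9})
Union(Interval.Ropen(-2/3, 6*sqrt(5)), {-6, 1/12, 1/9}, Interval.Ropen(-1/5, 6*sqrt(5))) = Union({-6}, Interval.Ropen(-2/3, 6*sqrt(5)))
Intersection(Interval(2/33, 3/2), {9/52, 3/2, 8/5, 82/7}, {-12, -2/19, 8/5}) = EmptySet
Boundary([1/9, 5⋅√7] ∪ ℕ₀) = {1/9, 5⋅√7} ∪ (ℕ₀ \ (1/9, 5⋅√7))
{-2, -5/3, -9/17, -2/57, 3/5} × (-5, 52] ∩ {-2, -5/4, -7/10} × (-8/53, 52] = {-2} × (-8/53, 52]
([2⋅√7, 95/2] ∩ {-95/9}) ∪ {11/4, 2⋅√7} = {11/4, 2⋅√7}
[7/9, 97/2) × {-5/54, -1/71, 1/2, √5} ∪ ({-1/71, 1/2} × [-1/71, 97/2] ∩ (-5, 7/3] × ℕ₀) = ({-1/71, 1/2} × {0, 1, …, 48}) ∪ ([7/9, 97/2) × {-5/54, -1/71, 1/2, √5})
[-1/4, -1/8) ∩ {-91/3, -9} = ∅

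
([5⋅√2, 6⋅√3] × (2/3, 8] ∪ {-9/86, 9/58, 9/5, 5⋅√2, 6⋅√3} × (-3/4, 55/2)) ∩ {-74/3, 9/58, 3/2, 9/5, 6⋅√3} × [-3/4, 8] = {9/58, 9/5, 6⋅√3} × (-3/4, 8]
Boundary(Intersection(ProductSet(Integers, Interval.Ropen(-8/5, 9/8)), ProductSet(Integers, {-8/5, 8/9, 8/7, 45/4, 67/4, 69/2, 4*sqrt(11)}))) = ProductSet(Integers, {-8/5, 8/9})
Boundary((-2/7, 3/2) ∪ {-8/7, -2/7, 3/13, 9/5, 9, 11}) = {-8/7, -2/7, 3/2, 9/5, 9, 11}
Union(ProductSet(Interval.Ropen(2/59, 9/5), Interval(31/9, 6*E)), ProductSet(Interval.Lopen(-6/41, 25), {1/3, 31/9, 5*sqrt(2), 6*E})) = Union(ProductSet(Interval.Lopen(-6/41, 25), {1/3, 31/9, 5*sqrt(2), 6*E}), ProductSet(Interval.Ropen(2/59, 9/5), Interval(31/9, 6*E)))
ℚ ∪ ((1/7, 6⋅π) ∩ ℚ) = ℚ ∪ (ℚ ∩ (1/7, 6⋅π))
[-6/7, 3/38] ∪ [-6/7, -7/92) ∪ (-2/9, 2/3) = [-6/7, 2/3)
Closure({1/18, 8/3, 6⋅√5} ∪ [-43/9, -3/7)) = [-43/9, -3/7] ∪ {1/18, 8/3, 6⋅√5}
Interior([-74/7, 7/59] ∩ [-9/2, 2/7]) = (-9/2, 7/59)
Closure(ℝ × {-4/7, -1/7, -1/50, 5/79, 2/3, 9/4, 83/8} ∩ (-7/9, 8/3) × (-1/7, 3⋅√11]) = [-7/9, 8/3] × {-1/50, 5/79, 2/3, 9/4}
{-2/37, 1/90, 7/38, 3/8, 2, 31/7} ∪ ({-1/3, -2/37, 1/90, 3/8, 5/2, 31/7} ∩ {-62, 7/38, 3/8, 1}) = {-2/37, 1/90, 7/38, 3/8, 2, 31/7}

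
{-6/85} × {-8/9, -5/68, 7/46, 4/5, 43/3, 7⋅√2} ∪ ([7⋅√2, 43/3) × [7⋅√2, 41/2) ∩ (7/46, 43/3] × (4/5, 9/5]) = {-6/85} × {-8/9, -5/68, 7/46, 4/5, 43/3, 7⋅√2}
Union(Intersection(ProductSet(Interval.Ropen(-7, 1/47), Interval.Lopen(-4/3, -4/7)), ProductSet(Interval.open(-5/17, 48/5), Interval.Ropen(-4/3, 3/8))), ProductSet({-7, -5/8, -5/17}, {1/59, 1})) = Union(ProductSet({-7, -5/8, -5/17}, {1/59, 1}), ProductSet(Interval.open(-5/17, 1/47), Interval.Lopen(-4/3, -4/7)))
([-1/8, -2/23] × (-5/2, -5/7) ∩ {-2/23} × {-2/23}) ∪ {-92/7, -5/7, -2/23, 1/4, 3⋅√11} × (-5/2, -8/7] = {-92/7, -5/7, -2/23, 1/4, 3⋅√11} × (-5/2, -8/7]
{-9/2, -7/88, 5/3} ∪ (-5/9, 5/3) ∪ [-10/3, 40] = {-9/2} ∪ [-10/3, 40]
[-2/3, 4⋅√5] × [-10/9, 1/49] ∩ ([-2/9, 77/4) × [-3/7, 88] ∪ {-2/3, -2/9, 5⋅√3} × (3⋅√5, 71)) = [-2/9, 4⋅√5] × [-3/7, 1/49]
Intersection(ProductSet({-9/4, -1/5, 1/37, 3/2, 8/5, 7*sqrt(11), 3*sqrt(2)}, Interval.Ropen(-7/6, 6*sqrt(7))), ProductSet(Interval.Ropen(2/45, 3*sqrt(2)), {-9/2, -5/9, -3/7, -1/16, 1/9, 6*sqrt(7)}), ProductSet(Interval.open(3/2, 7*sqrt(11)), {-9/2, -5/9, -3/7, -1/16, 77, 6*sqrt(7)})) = ProductSet({8/5}, {-5/9, -3/7, -1/16})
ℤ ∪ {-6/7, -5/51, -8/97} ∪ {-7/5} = ℤ ∪ {-7/5, -6/7, -5/51, -8/97}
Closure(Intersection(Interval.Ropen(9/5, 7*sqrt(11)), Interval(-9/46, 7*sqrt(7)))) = Interval(9/5, 7*sqrt(7))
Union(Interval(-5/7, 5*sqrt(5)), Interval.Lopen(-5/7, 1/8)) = Interval(-5/7, 5*sqrt(5))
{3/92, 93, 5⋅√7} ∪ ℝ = ℝ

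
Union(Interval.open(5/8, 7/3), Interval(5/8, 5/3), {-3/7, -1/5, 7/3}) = Union({-3/7, -1/5}, Interval(5/8, 7/3))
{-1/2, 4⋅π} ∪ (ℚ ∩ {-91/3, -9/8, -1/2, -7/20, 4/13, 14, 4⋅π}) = {-91/3, -9/8, -1/2, -7/20, 4/13, 14, 4⋅π}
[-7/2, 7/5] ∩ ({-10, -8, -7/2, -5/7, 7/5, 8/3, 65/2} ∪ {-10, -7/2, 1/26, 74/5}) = {-7/2, -5/7, 1/26, 7/5}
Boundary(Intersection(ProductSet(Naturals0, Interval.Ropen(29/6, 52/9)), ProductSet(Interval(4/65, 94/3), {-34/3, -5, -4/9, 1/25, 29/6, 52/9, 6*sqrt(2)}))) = ProductSet(Range(1, 32, 1), {29/6})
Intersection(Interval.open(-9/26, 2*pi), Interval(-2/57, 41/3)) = Interval.Ropen(-2/57, 2*pi)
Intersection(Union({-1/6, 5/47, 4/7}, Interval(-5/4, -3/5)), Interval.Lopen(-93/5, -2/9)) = Interval(-5/4, -3/5)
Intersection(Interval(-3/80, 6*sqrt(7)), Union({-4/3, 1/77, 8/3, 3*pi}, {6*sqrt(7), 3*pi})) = {1/77, 8/3, 6*sqrt(7), 3*pi}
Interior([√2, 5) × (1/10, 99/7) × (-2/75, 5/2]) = (√2, 5) × (1/10, 99/7) × (-2/75, 5/2)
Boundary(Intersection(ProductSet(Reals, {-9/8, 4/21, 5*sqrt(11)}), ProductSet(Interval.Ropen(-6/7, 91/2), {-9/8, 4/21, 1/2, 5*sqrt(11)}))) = ProductSet(Interval(-6/7, 91/2), {-9/8, 4/21, 5*sqrt(11)})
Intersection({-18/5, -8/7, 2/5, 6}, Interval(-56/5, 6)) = {-18/5, -8/7, 2/5, 6}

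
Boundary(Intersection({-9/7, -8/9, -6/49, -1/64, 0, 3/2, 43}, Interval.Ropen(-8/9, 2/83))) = {-8/9, -6/49, -1/64, 0}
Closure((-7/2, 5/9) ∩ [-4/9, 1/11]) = [-4/9, 1/11]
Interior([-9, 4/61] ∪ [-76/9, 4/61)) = (-9, 4/61)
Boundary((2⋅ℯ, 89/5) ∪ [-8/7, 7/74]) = {-8/7, 7/74, 89/5, 2⋅ℯ}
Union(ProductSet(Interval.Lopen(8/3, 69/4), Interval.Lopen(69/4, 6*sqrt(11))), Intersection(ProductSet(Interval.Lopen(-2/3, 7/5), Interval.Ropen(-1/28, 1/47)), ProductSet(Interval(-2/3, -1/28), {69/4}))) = ProductSet(Interval.Lopen(8/3, 69/4), Interval.Lopen(69/4, 6*sqrt(11)))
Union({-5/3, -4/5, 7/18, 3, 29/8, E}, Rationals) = Union({E}, Rationals)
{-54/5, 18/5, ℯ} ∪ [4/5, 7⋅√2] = {-54/5} ∪ [4/5, 7⋅√2]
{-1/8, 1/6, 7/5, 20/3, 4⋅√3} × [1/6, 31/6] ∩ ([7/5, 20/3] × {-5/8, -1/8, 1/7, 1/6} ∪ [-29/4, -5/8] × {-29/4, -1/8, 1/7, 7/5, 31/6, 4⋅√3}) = {7/5, 20/3} × {1/6}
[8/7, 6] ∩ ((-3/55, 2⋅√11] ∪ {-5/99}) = [8/7, 6]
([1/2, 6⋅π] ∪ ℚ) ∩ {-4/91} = {-4/91}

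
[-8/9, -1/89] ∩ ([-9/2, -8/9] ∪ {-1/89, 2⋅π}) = {-8/9, -1/89}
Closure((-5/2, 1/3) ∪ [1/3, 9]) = [-5/2, 9]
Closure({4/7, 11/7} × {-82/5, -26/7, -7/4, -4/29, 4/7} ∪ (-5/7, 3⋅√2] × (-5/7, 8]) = ({4/7, 11/7} × {-82/5, -26/7, -7/4, -4/29, 4/7}) ∪ ({-5/7, 3⋅√2} × [-5/7, 8]) ∪ ([-5/7, 3⋅√2] × {-5/7, 8}) ∪ ((-5/7, 3⋅√2] × (-5/7, 8])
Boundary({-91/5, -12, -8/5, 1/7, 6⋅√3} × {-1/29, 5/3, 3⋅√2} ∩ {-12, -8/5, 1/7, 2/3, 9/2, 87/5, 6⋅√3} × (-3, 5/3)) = {-12, -8/5, 1/7, 6⋅√3} × {-1/29}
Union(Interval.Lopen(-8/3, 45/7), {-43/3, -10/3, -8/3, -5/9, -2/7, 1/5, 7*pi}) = Union({-43/3, -10/3, 7*pi}, Interval(-8/3, 45/7))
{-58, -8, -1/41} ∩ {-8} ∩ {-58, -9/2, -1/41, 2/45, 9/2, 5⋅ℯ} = ∅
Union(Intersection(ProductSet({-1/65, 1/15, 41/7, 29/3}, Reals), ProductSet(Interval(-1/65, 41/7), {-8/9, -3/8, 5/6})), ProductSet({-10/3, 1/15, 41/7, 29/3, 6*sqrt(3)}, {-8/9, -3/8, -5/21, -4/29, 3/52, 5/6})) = Union(ProductSet({-1/65, 1/15, 41/7}, {-8/9, -3/8, 5/6}), ProductSet({-10/3, 1/15, 41/7, 29/3, 6*sqrt(3)}, {-8/9, -3/8, -5/21, -4/29, 3/52, 5/6}))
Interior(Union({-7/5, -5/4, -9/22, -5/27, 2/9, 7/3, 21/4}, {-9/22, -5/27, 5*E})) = EmptySet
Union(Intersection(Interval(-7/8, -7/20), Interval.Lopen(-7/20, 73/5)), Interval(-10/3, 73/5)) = Interval(-10/3, 73/5)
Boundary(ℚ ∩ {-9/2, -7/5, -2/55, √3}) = {-9/2, -7/5, -2/55}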